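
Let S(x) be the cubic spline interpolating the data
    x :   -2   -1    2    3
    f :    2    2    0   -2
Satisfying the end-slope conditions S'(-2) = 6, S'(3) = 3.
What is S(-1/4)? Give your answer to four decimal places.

1.2835

With M_i denoting the second derivative at x_i, h_i = 1, 3, 1, and Δ_i = (y_(i+1) − y_i)/h_i = 0, -2/3, -2:
  1·M_0 + 8·M_1 + 3·M_2 = 6(Δ_1 - Δ_0) = -4
  3·M_1 + 8·M_2 + 1·M_3 = 6(Δ_2 - Δ_1) = -8
Clamped end conditions give two more equations: 2h_0·M_0 + h_0·M_1 = 6(Δ_0 - S'(-2)) = -36 and h_2·M_2 + 2h_2·M_3 = 6(S'(3) - Δ_2) = 30.
Forward elimination and back-substitution give M_0 = -1250/63, M_1 = 232/63, M_2 = -286/63, M_3 = 1088/63.
On [-1, 2], S(x) = 2 - 131/63·(x + 1) + 116/63·(x + 1)² - 37/81·(x + 1)³.
With (x + 1) = 3/4: S(-1/4) = 575/448.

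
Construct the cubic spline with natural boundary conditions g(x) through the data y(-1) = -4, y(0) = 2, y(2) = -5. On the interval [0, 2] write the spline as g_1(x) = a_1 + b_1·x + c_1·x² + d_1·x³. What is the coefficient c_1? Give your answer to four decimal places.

With m_i denoting the second derivative at x_i, h_i = 1, 2, and Δ_i = (y_(i+1) − y_i)/h_i = 6, -7/2:
  1·m_0 + 6·m_1 + 2·m_2 = 6(Δ_1 - Δ_0) = -57
Natural end conditions: m_0 = m_2 = 0.
Solving the tridiagonal system: m_0 = 0, m_1 = -19/2, m_2 = 0.
On [0, 2], with g_1(x) = a_1 + b_1·x + c_1·x² + d_1·x³: c_1 = m_1/2 = -19/4, d_1 = (m_2 - m_1)/(6h_1) = 19/24, b_1 = Δ_1 - h_1(2m_1 + m_2)/6 = 17/6.

-4.7500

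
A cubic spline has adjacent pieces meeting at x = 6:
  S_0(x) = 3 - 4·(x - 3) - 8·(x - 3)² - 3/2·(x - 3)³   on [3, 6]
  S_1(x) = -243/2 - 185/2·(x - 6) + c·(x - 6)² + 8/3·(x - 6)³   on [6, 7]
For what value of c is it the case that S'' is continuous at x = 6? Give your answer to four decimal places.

-21.5000

S_0''(x) = -16 - 9·(x - 3), so S_0''(6) = -43. On the right, S_1''(6) = 2c, so c = -43/2.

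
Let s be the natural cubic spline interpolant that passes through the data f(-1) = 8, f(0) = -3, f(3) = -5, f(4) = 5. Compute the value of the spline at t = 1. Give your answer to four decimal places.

Put m_i = s'' at the i-th knot. Here h = (1, 3, 1) and Δ = (-11, -2/3, 10), so the interior equations h_(i-1)·m_(i-1) + 2(h_(i-1)+h_i)·m_i + h_i·m_(i+1) = 6(Δ_i − Δ_(i-1)) read
  1·m_0 + 8·m_1 + 3·m_2 = 6(Δ_1 - Δ_0) = 62
  3·m_1 + 8·m_2 + 1·m_3 = 6(Δ_2 - Δ_1) = 64
Natural end conditions: m_0 = m_3 = 0.
Hence m_0 = 0, m_1 = 304/55, m_2 = 326/55, m_3 = 0.
On [0, 3], s(t) = -3 - 1511/165·t + 152/55·t² + 1/45·t³.
With t = 1: s(1) = -4639/495.

-9.3717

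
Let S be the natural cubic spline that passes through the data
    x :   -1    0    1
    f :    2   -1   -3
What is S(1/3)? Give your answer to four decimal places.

Let m_i = S''(x_i). Step sizes h_i = 1, 1; slopes of the chords Δ_i = (y_(i+1) - y_i)/h_i = -3, -2.
  1·m_0 + 4·m_1 + 1·m_2 = 6(Δ_1 - Δ_0) = 6
Natural end conditions: m_0 = m_2 = 0.
Forward elimination and back-substitution give m_0 = 0, m_1 = 3/2, m_2 = 0.
On [0, 1], S(x) = -1 - 5/2·x + 3/4·x² - 1/4·x³.
With x = 1/3: S(1/3) = -95/54.

-1.7593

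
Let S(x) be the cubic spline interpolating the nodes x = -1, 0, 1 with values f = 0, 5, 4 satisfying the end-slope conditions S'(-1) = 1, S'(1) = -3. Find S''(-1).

Write σ_i for S''(x_i). With h_i = 1, 1 and divided differences Δ_i = 5, -1, the continuity of S' gives the tridiagonal system
  1·σ_0 + 4·σ_1 + 1·σ_2 = 6(Δ_1 - Δ_0) = -36
Clamped end conditions give two more equations: 2h_0·σ_0 + h_0·σ_1 = 6(Δ_0 - S'(-1)) = 24 and h_1·σ_1 + 2h_1·σ_2 = 6(S'(1) - Δ_1) = -12.
Solving: σ_0 = 19, σ_1 = -14, σ_2 = 1.

19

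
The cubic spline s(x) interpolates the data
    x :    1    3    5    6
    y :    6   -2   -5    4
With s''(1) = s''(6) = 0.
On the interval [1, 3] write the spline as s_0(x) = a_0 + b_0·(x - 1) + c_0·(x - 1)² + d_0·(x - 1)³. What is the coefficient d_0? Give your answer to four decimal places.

Let σ_i = s''(x_i). Step sizes h_i = 2, 2, 1; slopes of the chords Δ_i = (y_(i+1) - y_i)/h_i = -4, -3/2, 9.
  2·σ_0 + 8·σ_1 + 2·σ_2 = 6(Δ_1 - Δ_0) = 15
  2·σ_1 + 6·σ_2 + 1·σ_3 = 6(Δ_2 - Δ_1) = 63
Natural end conditions: σ_0 = σ_3 = 0.
Forward elimination and back-substitution give σ_0 = 0, σ_1 = -9/11, σ_2 = 237/22, σ_3 = 0.
On [1, 3], with s_0(x) = a_0 + b_0·(x - 1) + c_0·(x - 1)² + d_0·(x - 1)³: c_0 = σ_0/2 = 0, d_0 = (σ_1 - σ_0)/(6h_0) = -3/44, b_0 = Δ_0 - h_0(2σ_0 + σ_1)/6 = -41/11.

-0.0682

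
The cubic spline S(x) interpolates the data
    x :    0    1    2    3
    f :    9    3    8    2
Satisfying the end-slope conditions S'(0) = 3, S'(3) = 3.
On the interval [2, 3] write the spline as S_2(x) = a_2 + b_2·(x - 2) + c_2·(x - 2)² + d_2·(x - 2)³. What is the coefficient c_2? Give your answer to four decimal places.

-18.6000

Put M_i = S'' at the i-th knot. Here h = (1, 1, 1) and Δ = (-6, 5, -6), so the interior equations h_(i-1)·M_(i-1) + 2(h_(i-1)+h_i)·M_i + h_i·M_(i+1) = 6(Δ_i − Δ_(i-1)) read
  1·M_0 + 4·M_1 + 1·M_2 = 6(Δ_1 - Δ_0) = 66
  1·M_1 + 4·M_2 + 1·M_3 = 6(Δ_2 - Δ_1) = -66
Clamped end conditions give two more equations: 2h_0·M_0 + h_0·M_1 = 6(Δ_0 - S'(0)) = -54 and h_2·M_2 + 2h_2·M_3 = 6(S'(3) - Δ_2) = 54.
Solving: M_0 = -228/5, M_1 = 186/5, M_2 = -186/5, M_3 = 228/5.
On [2, 3], with S_2(x) = a_2 + b_2·(x - 2) + c_2·(x - 2)² + d_2·(x - 2)³: c_2 = M_2/2 = -93/5, d_2 = (M_3 - M_2)/(6h_2) = 69/5, b_2 = Δ_2 - h_2(2M_2 + M_3)/6 = -6/5.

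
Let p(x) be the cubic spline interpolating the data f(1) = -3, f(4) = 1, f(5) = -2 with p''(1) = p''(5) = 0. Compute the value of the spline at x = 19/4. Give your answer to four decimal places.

Put m_i = p'' at the i-th knot. Here h = (3, 1) and Δ = (4/3, -3), so the interior equations h_(i-1)·m_(i-1) + 2(h_(i-1)+h_i)·m_i + h_i·m_(i+1) = 6(Δ_i − Δ_(i-1)) read
  3·m_0 + 8·m_1 + 1·m_2 = 6(Δ_1 - Δ_0) = -26
Natural end conditions: m_0 = m_2 = 0.
Forward elimination and back-substitution give m_0 = 0, m_1 = -13/4, m_2 = 0.
On [4, 5], p(x) = 1 - 23/12·(x - 4) - 13/8·(x - 4)² + 13/24·(x - 4)³.
With (x - 4) = 3/4: p(19/4) = -575/512.

-1.1230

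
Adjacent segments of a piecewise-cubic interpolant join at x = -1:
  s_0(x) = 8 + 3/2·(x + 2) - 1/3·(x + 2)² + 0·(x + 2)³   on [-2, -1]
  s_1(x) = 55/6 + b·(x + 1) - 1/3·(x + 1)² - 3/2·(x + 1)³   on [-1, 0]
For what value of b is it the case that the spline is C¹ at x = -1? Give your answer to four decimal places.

s_0'(x) = 3/2 - 2/3·(x + 2) + 0·(x + 2)², so s_0'(-1) = 5/6. On the right, s_1'(-1) = b, so b = 5/6.

0.8333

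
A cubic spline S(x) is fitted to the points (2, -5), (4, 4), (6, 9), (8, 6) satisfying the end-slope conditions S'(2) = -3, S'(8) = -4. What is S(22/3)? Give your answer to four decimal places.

Write M_i for S''(x_i). With h_i = 2, 2, 2 and divided differences Δ_i = 9/2, 5/2, -3/2, the continuity of S' gives the tridiagonal system
  2·M_0 + 8·M_1 + 2·M_2 = 6(Δ_1 - Δ_0) = -12
  2·M_1 + 8·M_2 + 2·M_3 = 6(Δ_2 - Δ_1) = -24
Clamped end conditions give two more equations: 2h_0·M_0 + h_0·M_1 = 6(Δ_0 - S'(2)) = 45 and h_2·M_2 + 2h_2·M_3 = 6(S'(8) - Δ_2) = -15.
Solving: M_0 = 407/30, M_1 = -139/30, M_2 = -31/30, M_3 = -97/30.
On [6, 8], S(x) = 9 + 4/15·(x - 6) - 31/60·(x - 6)² - 11/60·(x - 6)³.
With (x - 6) = 4/3: S(22/3) = 3241/405.

8.0025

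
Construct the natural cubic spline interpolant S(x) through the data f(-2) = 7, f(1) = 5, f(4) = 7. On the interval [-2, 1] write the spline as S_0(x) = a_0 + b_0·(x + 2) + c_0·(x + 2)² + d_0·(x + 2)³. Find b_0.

Put σ_i = S'' at the i-th knot. Here h = (3, 3) and Δ = (-2/3, 2/3), so the interior equations h_(i-1)·σ_(i-1) + 2(h_(i-1)+h_i)·σ_i + h_i·σ_(i+1) = 6(Δ_i − Δ_(i-1)) read
  3·σ_0 + 12·σ_1 + 3·σ_2 = 6(Δ_1 - Δ_0) = 8
Natural end conditions: σ_0 = σ_2 = 0.
Hence σ_0 = 0, σ_1 = 2/3, σ_2 = 0.
On [-2, 1], with S_0(x) = a_0 + b_0·(x + 2) + c_0·(x + 2)² + d_0·(x + 2)³: c_0 = σ_0/2 = 0, d_0 = (σ_1 - σ_0)/(6h_0) = 1/27, b_0 = Δ_0 - h_0(2σ_0 + σ_1)/6 = -1.

-1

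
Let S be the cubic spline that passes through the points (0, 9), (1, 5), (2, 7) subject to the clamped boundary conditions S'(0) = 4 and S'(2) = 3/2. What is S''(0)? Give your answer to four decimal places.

-34.2500

Write M_i for S''(x_i). With h_i = 1, 1 and divided differences Δ_i = -4, 2, the continuity of S' gives the tridiagonal system
  1·M_0 + 4·M_1 + 1·M_2 = 6(Δ_1 - Δ_0) = 36
Clamped end conditions give two more equations: 2h_0·M_0 + h_0·M_1 = 6(Δ_0 - S'(0)) = -48 and h_1·M_1 + 2h_1·M_2 = 6(S'(2) - Δ_1) = -3.
Forward elimination and back-substitution give M_0 = -137/4, M_1 = 41/2, M_2 = -47/4.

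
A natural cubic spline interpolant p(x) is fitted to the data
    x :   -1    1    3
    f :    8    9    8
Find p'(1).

0

Let σ_i = p''(x_i). Step sizes h_i = 2, 2; slopes of the chords Δ_i = (y_(i+1) - y_i)/h_i = 1/2, -1/2.
  2·σ_0 + 8·σ_1 + 2·σ_2 = 6(Δ_1 - Δ_0) = -6
Natural end conditions: σ_0 = σ_2 = 0.
Solving the tridiagonal system: σ_0 = 0, σ_1 = -3/4, σ_2 = 0.
On [1, 3], p'(x) = b_1 + 2c_1·(x - 1) + 3d_1·(x - 1)² with b_1 = Δ_1 - h_1(2σ_1 + σ_2)/6 = 0, c_1 = σ_1/2 = -3/8, d_1 = (σ_2 - σ_1)/(6h_1) = 1/16. So p'(1) = 0.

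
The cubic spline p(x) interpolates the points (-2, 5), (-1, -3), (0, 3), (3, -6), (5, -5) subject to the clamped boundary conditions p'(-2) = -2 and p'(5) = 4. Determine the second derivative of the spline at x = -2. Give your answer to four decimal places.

-34.4149

Let m_i = p''(x_i). Step sizes h_i = 1, 1, 3, 2; slopes of the chords Δ_i = (y_(i+1) - y_i)/h_i = -8, 6, -3, 1/2.
  1·m_0 + 4·m_1 + 1·m_2 = 6(Δ_1 - Δ_0) = 84
  1·m_1 + 8·m_2 + 3·m_3 = 6(Δ_2 - Δ_1) = -54
  3·m_2 + 10·m_3 + 2·m_4 = 6(Δ_3 - Δ_2) = 21
Clamped end conditions give two more equations: 2h_0·m_0 + h_0·m_1 = 6(Δ_0 - p'(-2)) = -36 and h_3·m_3 + 2h_3·m_4 = 6(p'(5) - Δ_3) = 21.
Hence m_0 = -3235/94, m_1 = 1543/47, m_2 = -1213/94, m_3 = 257/47, m_4 = 473/188.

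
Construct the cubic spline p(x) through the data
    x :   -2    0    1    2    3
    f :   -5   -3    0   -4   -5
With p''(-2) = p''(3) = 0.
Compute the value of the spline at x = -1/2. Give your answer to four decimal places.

-4.4310

Put M_i = p'' at the i-th knot. Here h = (2, 1, 1, 1) and Δ = (1, 3, -4, -1), so the interior equations h_(i-1)·M_(i-1) + 2(h_(i-1)+h_i)·M_i + h_i·M_(i+1) = 6(Δ_i − Δ_(i-1)) read
  2·M_0 + 6·M_1 + 1·M_2 = 6(Δ_1 - Δ_0) = 12
  1·M_1 + 4·M_2 + 1·M_3 = 6(Δ_2 - Δ_1) = -42
  1·M_2 + 4·M_3 + 1·M_4 = 6(Δ_3 - Δ_2) = 18
Natural end conditions: M_0 = M_4 = 0.
Forward elimination and back-substitution give M_0 = 0, M_1 = 183/43, M_2 = -582/43, M_3 = 339/43, M_4 = 0.
On [-2, 0], p(x) = -5 - 18/43·(x + 2) + 0·(x + 2)² + 61/172·(x + 2)³.
With (x + 2) = 3/2: p(-1/2) = -6097/1376.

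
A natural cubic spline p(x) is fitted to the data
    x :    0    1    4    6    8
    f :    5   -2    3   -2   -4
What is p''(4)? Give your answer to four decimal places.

Let M_i = p''(x_i). Step sizes h_i = 1, 3, 2, 2; slopes of the chords Δ_i = (y_(i+1) - y_i)/h_i = -7, 5/3, -5/2, -1.
  1·M_0 + 8·M_1 + 3·M_2 = 6(Δ_1 - Δ_0) = 52
  3·M_1 + 10·M_2 + 2·M_3 = 6(Δ_2 - Δ_1) = -25
  2·M_2 + 8·M_3 + 2·M_4 = 6(Δ_3 - Δ_2) = 9
Natural end conditions: M_0 = M_4 = 0.
Solving the tridiagonal system: M_0 = 0, M_1 = 2303/268, M_2 = -374/67, M_3 = 1351/536, M_4 = 0.

-5.5821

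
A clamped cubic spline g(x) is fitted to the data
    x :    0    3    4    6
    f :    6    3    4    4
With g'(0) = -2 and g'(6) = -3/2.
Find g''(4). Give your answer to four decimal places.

With m_i denoting the second derivative at x_i, h_i = 3, 1, 2, and Δ_i = (y_(i+1) − y_i)/h_i = -1, 1, 0:
  3·m_0 + 8·m_1 + 1·m_2 = 6(Δ_1 - Δ_0) = 12
  1·m_1 + 6·m_2 + 2·m_3 = 6(Δ_2 - Δ_1) = -6
Clamped end conditions give two more equations: 2h_0·m_0 + h_0·m_1 = 6(Δ_0 - g'(0)) = 6 and h_2·m_2 + 2h_2·m_3 = 6(g'(6) - Δ_2) = -9.
Hence m_0 = 11/42, m_1 = 31/21, m_2 = -25/42, m_3 = -41/21.

-0.5952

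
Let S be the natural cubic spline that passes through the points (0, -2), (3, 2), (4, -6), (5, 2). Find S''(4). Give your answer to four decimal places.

26.5806

With M_i denoting the second derivative at x_i, h_i = 3, 1, 1, and Δ_i = (y_(i+1) − y_i)/h_i = 4/3, -8, 8:
  3·M_0 + 8·M_1 + 1·M_2 = 6(Δ_1 - Δ_0) = -56
  1·M_1 + 4·M_2 + 1·M_3 = 6(Δ_2 - Δ_1) = 96
Natural end conditions: M_0 = M_3 = 0.
Solving the tridiagonal system: M_0 = 0, M_1 = -320/31, M_2 = 824/31, M_3 = 0.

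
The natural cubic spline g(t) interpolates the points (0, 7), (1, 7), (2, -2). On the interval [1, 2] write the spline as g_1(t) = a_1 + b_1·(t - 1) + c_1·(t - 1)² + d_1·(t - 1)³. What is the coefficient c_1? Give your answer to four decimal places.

-6.7500

Write σ_i for g''(x_i). With h_i = 1, 1 and divided differences Δ_i = 0, -9, the continuity of g' gives the tridiagonal system
  1·σ_0 + 4·σ_1 + 1·σ_2 = 6(Δ_1 - Δ_0) = -54
Natural end conditions: σ_0 = σ_2 = 0.
Hence σ_0 = 0, σ_1 = -27/2, σ_2 = 0.
On [1, 2], with g_1(t) = a_1 + b_1·(t - 1) + c_1·(t - 1)² + d_1·(t - 1)³: c_1 = σ_1/2 = -27/4, d_1 = (σ_2 - σ_1)/(6h_1) = 9/4, b_1 = Δ_1 - h_1(2σ_1 + σ_2)/6 = -9/2.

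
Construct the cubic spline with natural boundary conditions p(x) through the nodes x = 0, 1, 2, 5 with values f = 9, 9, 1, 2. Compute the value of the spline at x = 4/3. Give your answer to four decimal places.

6.8025

Write M_i for p''(x_i). With h_i = 1, 1, 3 and divided differences Δ_i = 0, -8, 1/3, the continuity of p' gives the tridiagonal system
  1·M_0 + 4·M_1 + 1·M_2 = 6(Δ_1 - Δ_0) = -48
  1·M_1 + 8·M_2 + 3·M_3 = 6(Δ_2 - Δ_1) = 50
Natural end conditions: M_0 = M_3 = 0.
Hence M_0 = 0, M_1 = -14, M_2 = 8, M_3 = 0.
On [1, 2], p(x) = 9 - 14/3·(x - 1) - 7·(x - 1)² + 11/3·(x - 1)³.
With (x - 1) = 1/3: p(4/3) = 551/81.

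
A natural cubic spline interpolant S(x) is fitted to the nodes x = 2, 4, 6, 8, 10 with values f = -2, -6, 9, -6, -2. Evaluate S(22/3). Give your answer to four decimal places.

-0.4603

Write M_i for S''(x_i). With h_i = 2, 2, 2, 2 and divided differences Δ_i = -2, 15/2, -15/2, 2, the continuity of S' gives the tridiagonal system
  2·M_0 + 8·M_1 + 2·M_2 = 6(Δ_1 - Δ_0) = 57
  2·M_1 + 8·M_2 + 2·M_3 = 6(Δ_2 - Δ_1) = -90
  2·M_2 + 8·M_3 + 2·M_4 = 6(Δ_3 - Δ_2) = 57
Natural end conditions: M_0 = M_4 = 0.
Solving: M_0 = 0, M_1 = 159/14, M_2 = -237/14, M_3 = 159/14, M_4 = 0.
On [6, 8], S(x) = 9 + 0·(x - 6) - 237/28·(x - 6)² + 33/14·(x - 6)³.
With (x - 6) = 4/3: S(22/3) = -29/63.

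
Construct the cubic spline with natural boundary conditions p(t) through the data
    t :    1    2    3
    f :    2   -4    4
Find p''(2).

Let σ_i = p''(x_i). Step sizes h_i = 1, 1; slopes of the chords Δ_i = (y_(i+1) - y_i)/h_i = -6, 8.
  1·σ_0 + 4·σ_1 + 1·σ_2 = 6(Δ_1 - Δ_0) = 84
Natural end conditions: σ_0 = σ_2 = 0.
Hence σ_0 = 0, σ_1 = 21, σ_2 = 0.

21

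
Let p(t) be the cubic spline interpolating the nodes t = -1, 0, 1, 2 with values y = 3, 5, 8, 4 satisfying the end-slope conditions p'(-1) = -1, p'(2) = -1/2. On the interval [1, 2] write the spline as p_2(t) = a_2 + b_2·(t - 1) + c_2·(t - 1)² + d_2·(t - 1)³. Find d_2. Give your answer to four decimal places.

5.7667

Let σ_i = p''(x_i). Step sizes h_i = 1, 1, 1; slopes of the chords Δ_i = (y_(i+1) - y_i)/h_i = 2, 3, -4.
  1·σ_0 + 4·σ_1 + 1·σ_2 = 6(Δ_1 - Δ_0) = 6
  1·σ_1 + 4·σ_2 + 1·σ_3 = 6(Δ_2 - Δ_1) = -42
Clamped end conditions give two more equations: 2h_0·σ_0 + h_0·σ_1 = 6(Δ_0 - p'(-1)) = 18 and h_2·σ_2 + 2h_2·σ_3 = 6(p'(2) - Δ_2) = 21.
Forward elimination and back-substitution give σ_0 = 107/15, σ_1 = 56/15, σ_2 = -241/15, σ_3 = 278/15.
On [1, 2], with p_2(t) = a_2 + b_2·(t - 1) + c_2·(t - 1)² + d_2·(t - 1)³: c_2 = σ_2/2 = -241/30, d_2 = (σ_3 - σ_2)/(6h_2) = 173/30, b_2 = Δ_2 - h_2(2σ_2 + σ_3)/6 = -26/15.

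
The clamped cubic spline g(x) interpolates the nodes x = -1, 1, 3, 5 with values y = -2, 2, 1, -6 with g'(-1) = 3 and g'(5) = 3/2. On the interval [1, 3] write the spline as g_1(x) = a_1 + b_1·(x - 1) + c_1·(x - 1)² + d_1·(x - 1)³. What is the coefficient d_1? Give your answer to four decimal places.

-0.3500

Put σ_i = g'' at the i-th knot. Here h = (2, 2, 2) and Δ = (2, -1/2, -7/2), so the interior equations h_(i-1)·σ_(i-1) + 2(h_(i-1)+h_i)·σ_i + h_i·σ_(i+1) = 6(Δ_i − Δ_(i-1)) read
  2·σ_0 + 8·σ_1 + 2·σ_2 = 6(Δ_1 - Δ_0) = -15
  2·σ_1 + 8·σ_2 + 2·σ_3 = 6(Δ_2 - Δ_1) = -18
Clamped end conditions give two more equations: 2h_0·σ_0 + h_0·σ_1 = 6(Δ_0 - g'(-1)) = -6 and h_2·σ_2 + 2h_2·σ_3 = 6(g'(5) - Δ_2) = 30.
Forward elimination and back-substitution give σ_0 = -13/10, σ_1 = -2/5, σ_2 = -23/5, σ_3 = 49/5.
On [1, 3], with g_1(x) = a_1 + b_1·(x - 1) + c_1·(x - 1)² + d_1·(x - 1)³: c_1 = σ_1/2 = -1/5, d_1 = (σ_2 - σ_1)/(6h_1) = -7/20, b_1 = Δ_1 - h_1(2σ_1 + σ_2)/6 = 13/10.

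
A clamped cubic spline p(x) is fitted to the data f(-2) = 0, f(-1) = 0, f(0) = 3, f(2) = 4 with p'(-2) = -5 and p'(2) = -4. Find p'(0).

3

With M_i denoting the second derivative at x_i, h_i = 1, 1, 2, and Δ_i = (y_(i+1) − y_i)/h_i = 0, 3, 1/2:
  1·M_0 + 4·M_1 + 1·M_2 = 6(Δ_1 - Δ_0) = 18
  1·M_1 + 6·M_2 + 2·M_3 = 6(Δ_2 - Δ_1) = -15
Clamped end conditions give two more equations: 2h_0·M_0 + h_0·M_1 = 6(Δ_0 - p'(-2)) = 30 and h_2·M_2 + 2h_2·M_3 = 6(p'(2) - Δ_2) = -27.
Hence M_0 = 29/2, M_1 = 1, M_2 = -1/2, M_3 = -13/2.
On [0, 2], p'(x) = b_2 + 2c_2·x + 3d_2·x² with b_2 = Δ_2 - h_2(2M_2 + M_3)/6 = 3, c_2 = M_2/2 = -1/4, d_2 = (M_3 - M_2)/(6h_2) = -1/2. So p'(0) = 3.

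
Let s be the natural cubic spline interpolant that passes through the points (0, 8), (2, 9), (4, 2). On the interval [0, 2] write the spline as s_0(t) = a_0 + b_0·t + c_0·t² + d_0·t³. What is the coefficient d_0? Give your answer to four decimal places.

-0.2500

Let M_i = s''(x_i). Step sizes h_i = 2, 2; slopes of the chords Δ_i = (y_(i+1) - y_i)/h_i = 1/2, -7/2.
  2·M_0 + 8·M_1 + 2·M_2 = 6(Δ_1 - Δ_0) = -24
Natural end conditions: M_0 = M_2 = 0.
Solving the tridiagonal system: M_0 = 0, M_1 = -3, M_2 = 0.
On [0, 2], with s_0(t) = a_0 + b_0·t + c_0·t² + d_0·t³: c_0 = M_0/2 = 0, d_0 = (M_1 - M_0)/(6h_0) = -1/4, b_0 = Δ_0 - h_0(2M_0 + M_1)/6 = 3/2.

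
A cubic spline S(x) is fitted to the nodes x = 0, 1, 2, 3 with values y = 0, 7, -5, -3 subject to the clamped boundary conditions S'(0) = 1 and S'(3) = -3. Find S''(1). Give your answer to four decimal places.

-49.8667

Let M_i = S''(x_i). Step sizes h_i = 1, 1, 1; slopes of the chords Δ_i = (y_(i+1) - y_i)/h_i = 7, -12, 2.
  1·M_0 + 4·M_1 + 1·M_2 = 6(Δ_1 - Δ_0) = -114
  1·M_1 + 4·M_2 + 1·M_3 = 6(Δ_2 - Δ_1) = 84
Clamped end conditions give two more equations: 2h_0·M_0 + h_0·M_1 = 6(Δ_0 - S'(0)) = 36 and h_2·M_2 + 2h_2·M_3 = 6(S'(3) - Δ_2) = -30.
Solving the tridiagonal system: M_0 = 644/15, M_1 = -748/15, M_2 = 638/15, M_3 = -544/15.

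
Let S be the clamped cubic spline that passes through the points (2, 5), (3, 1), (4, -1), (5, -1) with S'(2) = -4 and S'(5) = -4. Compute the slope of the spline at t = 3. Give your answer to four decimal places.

-3.6000

Put σ_i = S'' at the i-th knot. Here h = (1, 1, 1) and Δ = (-4, -2, 0), so the interior equations h_(i-1)·σ_(i-1) + 2(h_(i-1)+h_i)·σ_i + h_i·σ_(i+1) = 6(Δ_i − Δ_(i-1)) read
  1·σ_0 + 4·σ_1 + 1·σ_2 = 6(Δ_1 - Δ_0) = 12
  1·σ_1 + 4·σ_2 + 1·σ_3 = 6(Δ_2 - Δ_1) = 12
Clamped end conditions give two more equations: 2h_0·σ_0 + h_0·σ_1 = 6(Δ_0 - S'(2)) = 0 and h_2·σ_2 + 2h_2·σ_3 = 6(S'(5) - Δ_2) = -24.
Hence σ_0 = -4/5, σ_1 = 8/5, σ_2 = 32/5, σ_3 = -76/5.
On [3, 4], S'(t) = b_1 + 2c_1·(t - 3) + 3d_1·(t - 3)² with b_1 = Δ_1 - h_1(2σ_1 + σ_2)/6 = -18/5, c_1 = σ_1/2 = 4/5, d_1 = (σ_2 - σ_1)/(6h_1) = 4/5. So S'(3) = -18/5.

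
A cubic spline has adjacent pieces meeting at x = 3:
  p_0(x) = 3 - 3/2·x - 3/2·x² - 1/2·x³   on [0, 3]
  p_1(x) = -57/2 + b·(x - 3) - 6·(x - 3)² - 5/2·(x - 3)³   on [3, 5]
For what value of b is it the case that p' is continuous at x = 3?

p_0'(x) = -3/2 - 3·x - 3/2·x², so p_0'(3) = -24. On the right, p_1'(3) = b, so b = -24.

-24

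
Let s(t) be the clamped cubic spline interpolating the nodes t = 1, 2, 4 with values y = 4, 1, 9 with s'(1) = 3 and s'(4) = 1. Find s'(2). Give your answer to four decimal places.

-2.1667

Let m_i = s''(x_i). Step sizes h_i = 1, 2; slopes of the chords Δ_i = (y_(i+1) - y_i)/h_i = -3, 4.
  1·m_0 + 6·m_1 + 2·m_2 = 6(Δ_1 - Δ_0) = 42
Clamped end conditions give two more equations: 2h_0·m_0 + h_0·m_1 = 6(Δ_0 - s'(1)) = -36 and h_1·m_1 + 2h_1·m_2 = 6(s'(4) - Δ_1) = -18.
Forward elimination and back-substitution give m_0 = -77/3, m_1 = 46/3, m_2 = -73/6.
On [2, 4], s'(t) = b_1 + 2c_1·(t - 2) + 3d_1·(t - 2)² with b_1 = Δ_1 - h_1(2m_1 + m_2)/6 = -13/6, c_1 = m_1/2 = 23/3, d_1 = (m_2 - m_1)/(6h_1) = -55/24. So s'(2) = -13/6.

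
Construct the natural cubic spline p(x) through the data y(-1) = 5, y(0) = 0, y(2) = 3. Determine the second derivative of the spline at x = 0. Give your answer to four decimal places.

Write σ_i for p''(x_i). With h_i = 1, 2 and divided differences Δ_i = -5, 3/2, the continuity of p' gives the tridiagonal system
  1·σ_0 + 6·σ_1 + 2·σ_2 = 6(Δ_1 - Δ_0) = 39
Natural end conditions: σ_0 = σ_2 = 0.
Hence σ_0 = 0, σ_1 = 13/2, σ_2 = 0.

6.5000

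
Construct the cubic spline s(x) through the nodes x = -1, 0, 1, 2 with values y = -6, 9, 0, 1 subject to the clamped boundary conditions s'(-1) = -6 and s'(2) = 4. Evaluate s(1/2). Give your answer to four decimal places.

6.6667

Let m_i = s''(x_i). Step sizes h_i = 1, 1, 1; slopes of the chords Δ_i = (y_(i+1) - y_i)/h_i = 15, -9, 1.
  1·m_0 + 4·m_1 + 1·m_2 = 6(Δ_1 - Δ_0) = -144
  1·m_1 + 4·m_2 + 1·m_3 = 6(Δ_2 - Δ_1) = 60
Clamped end conditions give two more equations: 2h_0·m_0 + h_0·m_1 = 6(Δ_0 - s'(-1)) = 126 and h_2·m_2 + 2h_2·m_3 = 6(s'(2) - Δ_2) = 18.
Forward elimination and back-substitution give m_0 = 1462/15, m_1 = -1034/15, m_2 = 514/15, m_3 = -122/15.
On [0, 1], s(x) = 9 + 124/15·x - 517/15·x² + 86/5·x³.
With x = 1/2: s(1/2) = 20/3.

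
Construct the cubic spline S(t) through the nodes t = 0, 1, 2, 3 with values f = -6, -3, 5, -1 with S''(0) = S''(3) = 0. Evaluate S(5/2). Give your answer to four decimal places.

3.5250

Let m_i = S''(x_i). Step sizes h_i = 1, 1, 1; slopes of the chords Δ_i = (y_(i+1) - y_i)/h_i = 3, 8, -6.
  1·m_0 + 4·m_1 + 1·m_2 = 6(Δ_1 - Δ_0) = 30
  1·m_1 + 4·m_2 + 1·m_3 = 6(Δ_2 - Δ_1) = -84
Natural end conditions: m_0 = m_3 = 0.
Solving the tridiagonal system: m_0 = 0, m_1 = 68/5, m_2 = -122/5, m_3 = 0.
On [2, 3], S(t) = 5 + 32/15·(t - 2) - 61/5·(t - 2)² + 61/15·(t - 2)³.
With (t - 2) = 1/2: S(5/2) = 141/40.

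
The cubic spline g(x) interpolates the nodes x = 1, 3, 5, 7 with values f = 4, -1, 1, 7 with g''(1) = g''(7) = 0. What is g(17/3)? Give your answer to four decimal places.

Write σ_i for g''(x_i). With h_i = 2, 2, 2 and divided differences Δ_i = -5/2, 1, 3, the continuity of g' gives the tridiagonal system
  2·σ_0 + 8·σ_1 + 2·σ_2 = 6(Δ_1 - Δ_0) = 21
  2·σ_1 + 8·σ_2 + 2·σ_3 = 6(Δ_2 - Δ_1) = 12
Natural end conditions: σ_0 = σ_3 = 0.
Hence σ_0 = 0, σ_1 = 12/5, σ_2 = 9/10, σ_3 = 0.
On [5, 7], g(x) = 1 + 12/5·(x - 5) + 9/20·(x - 5)² - 3/40·(x - 5)³.
With (x - 5) = 2/3: g(17/3) = 25/9.

2.7778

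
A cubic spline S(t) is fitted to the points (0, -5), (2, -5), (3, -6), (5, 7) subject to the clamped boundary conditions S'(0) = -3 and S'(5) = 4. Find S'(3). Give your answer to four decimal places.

1.9688

Put M_i = S'' at the i-th knot. Here h = (2, 1, 2) and Δ = (0, -1, 13/2), so the interior equations h_(i-1)·M_(i-1) + 2(h_(i-1)+h_i)·M_i + h_i·M_(i+1) = 6(Δ_i − Δ_(i-1)) read
  2·M_0 + 6·M_1 + 1·M_2 = 6(Δ_1 - Δ_0) = -6
  1·M_1 + 6·M_2 + 2·M_3 = 6(Δ_2 - Δ_1) = 45
Clamped end conditions give two more equations: 2h_0·M_0 + h_0·M_1 = 6(Δ_0 - S'(0)) = 18 and h_2·M_2 + 2h_2·M_3 = 6(S'(5) - Δ_2) = -15.
Solving the tridiagonal system: M_0 = 229/32, M_1 = -85/16, M_2 = 185/16, M_3 = -305/32.
On [3, 5], S'(t) = b_2 + 2c_2·(t - 3) + 3d_2·(t - 3)² with b_2 = Δ_2 - h_2(2M_2 + M_3)/6 = 63/32, c_2 = M_2/2 = 185/32, d_2 = (M_3 - M_2)/(6h_2) = -225/128. So S'(3) = 63/32.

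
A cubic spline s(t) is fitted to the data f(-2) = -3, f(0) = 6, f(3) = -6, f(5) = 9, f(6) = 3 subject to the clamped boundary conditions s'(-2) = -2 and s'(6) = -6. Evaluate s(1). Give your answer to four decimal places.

2.5299

Let M_i = s''(x_i). Step sizes h_i = 2, 3, 2, 1; slopes of the chords Δ_i = (y_(i+1) - y_i)/h_i = 9/2, -4, 15/2, -6.
  2·M_0 + 10·M_1 + 3·M_2 = 6(Δ_1 - Δ_0) = -51
  3·M_1 + 10·M_2 + 2·M_3 = 6(Δ_2 - Δ_1) = 69
  2·M_2 + 6·M_3 + 1·M_4 = 6(Δ_3 - Δ_2) = -81
Clamped end conditions give two more equations: 2h_0·M_0 + h_0·M_1 = 6(Δ_0 - s'(-2)) = 39 and h_3·M_3 + 2h_3·M_4 = 6(s'(6) - Δ_3) = 0.
Hence M_0 = 5869/364, M_1 = -1160/91, M_2 = 2683/182, M_3 = -1828/91, M_4 = 914/91.
On [0, 3], s(t) = 6 + 501/364·t - 580/91·t² + 5003/3276·t³.
With t = 1: s(1) = 296/117.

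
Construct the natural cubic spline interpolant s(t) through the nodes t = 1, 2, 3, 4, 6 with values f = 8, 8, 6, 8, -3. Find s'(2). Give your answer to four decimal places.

Let M_i = s''(x_i). Step sizes h_i = 1, 1, 1, 2; slopes of the chords Δ_i = (y_(i+1) - y_i)/h_i = 0, -2, 2, -11/2.
  1·M_0 + 4·M_1 + 1·M_2 = 6(Δ_1 - Δ_0) = -12
  1·M_1 + 4·M_2 + 1·M_3 = 6(Δ_2 - Δ_1) = 24
  1·M_2 + 6·M_3 + 2·M_4 = 6(Δ_3 - Δ_2) = -45
Natural end conditions: M_0 = M_4 = 0.
Solving the tridiagonal system: M_0 = 0, M_1 = -465/86, M_2 = 414/43, M_3 = -783/86, M_4 = 0.
On [2, 3], s'(t) = b_1 + 2c_1·(t - 2) + 3d_1·(t - 2)² with b_1 = Δ_1 - h_1(2M_1 + M_2)/6 = -155/86, c_1 = M_1/2 = -465/172, d_1 = (M_2 - M_1)/(6h_1) = 431/172. So s'(2) = -155/86.

-1.8023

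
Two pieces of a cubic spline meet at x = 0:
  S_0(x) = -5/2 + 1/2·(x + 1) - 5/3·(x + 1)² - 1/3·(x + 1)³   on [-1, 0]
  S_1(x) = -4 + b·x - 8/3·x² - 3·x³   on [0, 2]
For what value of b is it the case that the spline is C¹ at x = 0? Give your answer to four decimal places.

S_0'(x) = 1/2 - 10/3·(x + 1) - 1·(x + 1)², so S_0'(0) = -23/6. On the right, S_1'(0) = b, so b = -23/6.

-3.8333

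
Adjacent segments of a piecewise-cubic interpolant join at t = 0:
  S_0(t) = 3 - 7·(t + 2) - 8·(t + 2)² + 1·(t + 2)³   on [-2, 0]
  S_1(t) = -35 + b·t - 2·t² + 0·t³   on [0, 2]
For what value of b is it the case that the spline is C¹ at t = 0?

S_0'(t) = -7 - 16·(t + 2) + 3·(t + 2)², so S_0'(0) = -27. On the right, S_1'(0) = b, so b = -27.

-27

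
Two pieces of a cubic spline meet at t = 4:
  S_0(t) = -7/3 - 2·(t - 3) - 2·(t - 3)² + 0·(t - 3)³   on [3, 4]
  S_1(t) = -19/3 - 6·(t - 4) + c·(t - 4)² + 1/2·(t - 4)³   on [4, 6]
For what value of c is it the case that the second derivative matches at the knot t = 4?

S_0''(t) = -4 + 0·(t - 3), so S_0''(4) = -4. On the right, S_1''(4) = 2c, so c = -2.

-2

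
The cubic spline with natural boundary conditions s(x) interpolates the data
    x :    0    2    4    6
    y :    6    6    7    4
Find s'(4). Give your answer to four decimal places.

Write σ_i for s''(x_i). With h_i = 2, 2, 2 and divided differences Δ_i = 0, 1/2, -3/2, the continuity of s' gives the tridiagonal system
  2·σ_0 + 8·σ_1 + 2·σ_2 = 6(Δ_1 - Δ_0) = 3
  2·σ_1 + 8·σ_2 + 2·σ_3 = 6(Δ_2 - Δ_1) = -12
Natural end conditions: σ_0 = σ_3 = 0.
Hence σ_0 = 0, σ_1 = 4/5, σ_2 = -17/10, σ_3 = 0.
On [4, 6], s'(x) = b_2 + 2c_2·(x - 4) + 3d_2·(x - 4)² with b_2 = Δ_2 - h_2(2σ_2 + σ_3)/6 = -11/30, c_2 = σ_2/2 = -17/20, d_2 = (σ_3 - σ_2)/(6h_2) = 17/120. So s'(4) = -11/30.

-0.3667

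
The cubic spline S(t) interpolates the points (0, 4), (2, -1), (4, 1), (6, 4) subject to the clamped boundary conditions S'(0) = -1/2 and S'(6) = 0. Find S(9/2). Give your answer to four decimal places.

2.1063

With M_i denoting the second derivative at x_i, h_i = 2, 2, 2, and Δ_i = (y_(i+1) − y_i)/h_i = -5/2, 1, 3/2:
  2·M_0 + 8·M_1 + 2·M_2 = 6(Δ_1 - Δ_0) = 21
  2·M_1 + 8·M_2 + 2·M_3 = 6(Δ_2 - Δ_1) = 3
Clamped end conditions give two more equations: 2h_0·M_0 + h_0·M_1 = 6(Δ_0 - S'(0)) = -12 and h_2·M_2 + 2h_2·M_3 = 6(S'(6) - Δ_2) = -9.
Forward elimination and back-substitution give M_0 = -74/15, M_1 = 58/15, M_2 = -1/30, M_3 = -67/30.
On [4, 6], S(t) = 1 + 34/15·(t - 4) - 1/60·(t - 4)² - 11/60·(t - 4)³.
With (t - 4) = 1/2: S(9/2) = 337/160.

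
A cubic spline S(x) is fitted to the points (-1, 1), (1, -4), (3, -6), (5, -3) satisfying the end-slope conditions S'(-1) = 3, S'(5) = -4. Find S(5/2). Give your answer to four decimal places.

-6.7250

Put σ_i = S'' at the i-th knot. Here h = (2, 2, 2) and Δ = (-5/2, -1, 3/2), so the interior equations h_(i-1)·σ_(i-1) + 2(h_(i-1)+h_i)·σ_i + h_i·σ_(i+1) = 6(Δ_i − Δ_(i-1)) read
  2·σ_0 + 8·σ_1 + 2·σ_2 = 6(Δ_1 - Δ_0) = 9
  2·σ_1 + 8·σ_2 + 2·σ_3 = 6(Δ_2 - Δ_1) = 15
Clamped end conditions give two more equations: 2h_0·σ_0 + h_0·σ_1 = 6(Δ_0 - S'(-1)) = -33 and h_2·σ_2 + 2h_2·σ_3 = 6(S'(5) - Δ_2) = -33.
Forward elimination and back-substitution give σ_0 = -143/15, σ_1 = 77/30, σ_2 = 113/30, σ_3 = -152/15.
On [1, 3], S(x) = -4 - 119/30·(x - 1) + 77/60·(x - 1)² + 1/10·(x - 1)³.
With (x - 1) = 3/2: S(5/2) = -269/40.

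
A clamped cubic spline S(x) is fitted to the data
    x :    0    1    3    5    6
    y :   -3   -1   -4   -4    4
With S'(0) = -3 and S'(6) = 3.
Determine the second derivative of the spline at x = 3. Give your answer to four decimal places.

Write M_i for S''(x_i). With h_i = 1, 2, 2, 1 and divided differences Δ_i = 2, -3/2, 0, 8, the continuity of S' gives the tridiagonal system
  1·M_0 + 6·M_1 + 2·M_2 = 6(Δ_1 - Δ_0) = -21
  2·M_1 + 8·M_2 + 2·M_3 = 6(Δ_2 - Δ_1) = 9
  2·M_2 + 6·M_3 + 1·M_4 = 6(Δ_3 - Δ_2) = 48
Clamped end conditions give two more equations: 2h_0·M_0 + h_0·M_1 = 6(Δ_0 - S'(0)) = 30 and h_3·M_3 + 2h_3·M_4 = 6(S'(6) - Δ_3) = -30.
Hence M_0 = 73/4, M_1 = -13/2, M_2 = -1/8, M_3 = 23/2, M_4 = -83/4.

-0.1250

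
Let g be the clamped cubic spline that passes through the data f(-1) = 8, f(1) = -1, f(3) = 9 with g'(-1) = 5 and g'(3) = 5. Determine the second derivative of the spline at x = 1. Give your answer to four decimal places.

Put m_i = g'' at the i-th knot. Here h = (2, 2) and Δ = (-9/2, 5), so the interior equations h_(i-1)·m_(i-1) + 2(h_(i-1)+h_i)·m_i + h_i·m_(i+1) = 6(Δ_i − Δ_(i-1)) read
  2·m_0 + 8·m_1 + 2·m_2 = 6(Δ_1 - Δ_0) = 57
Clamped end conditions give two more equations: 2h_0·m_0 + h_0·m_1 = 6(Δ_0 - g'(-1)) = -57 and h_1·m_1 + 2h_1·m_2 = 6(g'(3) - Δ_1) = 0.
Solving: m_0 = -171/8, m_1 = 57/4, m_2 = -57/8.

14.2500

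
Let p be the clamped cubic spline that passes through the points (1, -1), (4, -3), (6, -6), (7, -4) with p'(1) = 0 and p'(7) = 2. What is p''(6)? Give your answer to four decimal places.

Let M_i = p''(x_i). Step sizes h_i = 3, 2, 1; slopes of the chords Δ_i = (y_(i+1) - y_i)/h_i = -2/3, -3/2, 2.
  3·M_0 + 10·M_1 + 2·M_2 = 6(Δ_1 - Δ_0) = -5
  2·M_1 + 6·M_2 + 1·M_3 = 6(Δ_2 - Δ_1) = 21
Clamped end conditions give two more equations: 2h_0·M_0 + h_0·M_1 = 6(Δ_0 - p'(1)) = -4 and h_2·M_2 + 2h_2·M_3 = 6(p'(7) - Δ_2) = 0.
Forward elimination and back-substitution give M_0 = 1/57, M_1 = -26/19, M_2 = 82/19, M_3 = -41/19.

4.3158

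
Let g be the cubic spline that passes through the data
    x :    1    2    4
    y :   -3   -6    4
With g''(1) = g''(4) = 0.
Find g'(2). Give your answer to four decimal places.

Write m_i for g''(x_i). With h_i = 1, 2 and divided differences Δ_i = -3, 5, the continuity of g' gives the tridiagonal system
  1·m_0 + 6·m_1 + 2·m_2 = 6(Δ_1 - Δ_0) = 48
Natural end conditions: m_0 = m_2 = 0.
Solving: m_0 = 0, m_1 = 8, m_2 = 0.
On [2, 4], g'(x) = b_1 + 2c_1·(x - 2) + 3d_1·(x - 2)² with b_1 = Δ_1 - h_1(2m_1 + m_2)/6 = -1/3, c_1 = m_1/2 = 4, d_1 = (m_2 - m_1)/(6h_1) = -2/3. So g'(2) = -1/3.

-0.3333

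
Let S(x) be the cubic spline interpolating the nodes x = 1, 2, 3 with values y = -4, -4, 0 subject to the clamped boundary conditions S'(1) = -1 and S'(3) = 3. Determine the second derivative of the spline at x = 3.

Put M_i = S'' at the i-th knot. Here h = (1, 1) and Δ = (0, 4), so the interior equations h_(i-1)·M_(i-1) + 2(h_(i-1)+h_i)·M_i + h_i·M_(i+1) = 6(Δ_i − Δ_(i-1)) read
  1·M_0 + 4·M_1 + 1·M_2 = 6(Δ_1 - Δ_0) = 24
Clamped end conditions give two more equations: 2h_0·M_0 + h_0·M_1 = 6(Δ_0 - S'(1)) = 6 and h_1·M_1 + 2h_1·M_2 = 6(S'(3) - Δ_1) = -6.
Hence M_0 = -1, M_1 = 8, M_2 = -7.

-7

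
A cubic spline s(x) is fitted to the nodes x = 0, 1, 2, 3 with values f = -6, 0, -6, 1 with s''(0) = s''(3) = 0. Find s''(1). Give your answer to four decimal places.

-24.4000

Let M_i = s''(x_i). Step sizes h_i = 1, 1, 1; slopes of the chords Δ_i = (y_(i+1) - y_i)/h_i = 6, -6, 7.
  1·M_0 + 4·M_1 + 1·M_2 = 6(Δ_1 - Δ_0) = -72
  1·M_1 + 4·M_2 + 1·M_3 = 6(Δ_2 - Δ_1) = 78
Natural end conditions: M_0 = M_3 = 0.
Solving: M_0 = 0, M_1 = -122/5, M_2 = 128/5, M_3 = 0.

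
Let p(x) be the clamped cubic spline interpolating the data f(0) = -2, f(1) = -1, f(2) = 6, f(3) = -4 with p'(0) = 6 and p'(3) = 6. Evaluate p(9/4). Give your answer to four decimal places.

Write M_i for p''(x_i). With h_i = 1, 1, 1 and divided differences Δ_i = 1, 7, -10, the continuity of p' gives the tridiagonal system
  1·M_0 + 4·M_1 + 1·M_2 = 6(Δ_1 - Δ_0) = 36
  1·M_1 + 4·M_2 + 1·M_3 = 6(Δ_2 - Δ_1) = -102
Clamped end conditions give two more equations: 2h_0·M_0 + h_0·M_1 = 6(Δ_0 - p'(0)) = -30 and h_2·M_2 + 2h_2·M_3 = 6(p'(3) - Δ_2) = 96.
Solving the tridiagonal system: M_0 = -148/5, M_1 = 146/5, M_2 = -256/5, M_3 = 368/5.
On [2, 3], p(x) = 6 - 26/5·(x - 2) - 128/5·(x - 2)² + 104/5·(x - 2)³.
With (x - 2) = 1/4: p(9/4) = 137/40.

3.4250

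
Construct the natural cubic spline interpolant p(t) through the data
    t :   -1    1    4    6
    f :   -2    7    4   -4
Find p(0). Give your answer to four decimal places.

Put m_i = p'' at the i-th knot. Here h = (2, 3, 2) and Δ = (9/2, -1, -4), so the interior equations h_(i-1)·m_(i-1) + 2(h_(i-1)+h_i)·m_i + h_i·m_(i+1) = 6(Δ_i − Δ_(i-1)) read
  2·m_0 + 10·m_1 + 3·m_2 = 6(Δ_1 - Δ_0) = -33
  3·m_1 + 10·m_2 + 2·m_3 = 6(Δ_2 - Δ_1) = -18
Natural end conditions: m_0 = m_3 = 0.
Solving the tridiagonal system: m_0 = 0, m_1 = -276/91, m_2 = -81/91, m_3 = 0.
On [-1, 1], p(t) = -2 + 1003/182·(t + 1) + 0·(t + 1)² - 23/91·(t + 1)³.
With (t + 1) = 1: p(0) = 593/182.

3.2582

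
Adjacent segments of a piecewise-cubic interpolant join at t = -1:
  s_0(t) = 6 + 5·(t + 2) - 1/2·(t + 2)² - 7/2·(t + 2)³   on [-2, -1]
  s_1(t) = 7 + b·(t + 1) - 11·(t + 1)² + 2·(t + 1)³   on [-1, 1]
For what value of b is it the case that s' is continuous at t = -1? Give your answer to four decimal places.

-6.5000

s_0'(t) = 5 - 1·(t + 2) - 21/2·(t + 2)², so s_0'(-1) = -13/2. On the right, s_1'(-1) = b, so b = -13/2.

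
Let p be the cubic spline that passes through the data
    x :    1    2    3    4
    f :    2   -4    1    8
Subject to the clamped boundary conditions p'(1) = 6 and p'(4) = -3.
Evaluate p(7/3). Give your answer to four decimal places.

-4.2593

Put M_i = p'' at the i-th knot. Here h = (1, 1, 1) and Δ = (-6, 5, 7), so the interior equations h_(i-1)·M_(i-1) + 2(h_(i-1)+h_i)·M_i + h_i·M_(i+1) = 6(Δ_i − Δ_(i-1)) read
  1·M_0 + 4·M_1 + 1·M_2 = 6(Δ_1 - Δ_0) = 66
  1·M_1 + 4·M_2 + 1·M_3 = 6(Δ_2 - Δ_1) = 12
Clamped end conditions give two more equations: 2h_0·M_0 + h_0·M_1 = 6(Δ_0 - p'(1)) = -72 and h_2·M_2 + 2h_2·M_3 = 6(p'(4) - Δ_2) = -60.
Forward elimination and back-substitution give M_0 = -50, M_1 = 28, M_2 = 4, M_3 = -32.
On [2, 3], p(x) = -4 - 5·(x - 2) + 14·(x - 2)² - 4·(x - 2)³.
With (x - 2) = 1/3: p(7/3) = -115/27.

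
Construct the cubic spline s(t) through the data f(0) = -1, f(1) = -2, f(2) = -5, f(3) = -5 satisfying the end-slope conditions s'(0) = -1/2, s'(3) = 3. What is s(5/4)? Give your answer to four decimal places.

Write m_i for s''(x_i). With h_i = 1, 1, 1 and divided differences Δ_i = -1, -3, 0, the continuity of s' gives the tridiagonal system
  1·m_0 + 4·m_1 + 1·m_2 = 6(Δ_1 - Δ_0) = -12
  1·m_1 + 4·m_2 + 1·m_3 = 6(Δ_2 - Δ_1) = 18
Clamped end conditions give two more equations: 2h_0·m_0 + h_0·m_1 = 6(Δ_0 - s'(0)) = -3 and h_2·m_2 + 2h_2·m_3 = 6(s'(3) - Δ_2) = 18.
Forward elimination and back-substitution give m_0 = 8/15, m_1 = -61/15, m_2 = 56/15, m_3 = 107/15.
On [1, 2], s(t) = -2 - 34/15·(t - 1) - 61/30·(t - 1)² + 13/10·(t - 1)³.
With (t - 1) = 1/4: s(5/4) = -1711/640.

-2.6734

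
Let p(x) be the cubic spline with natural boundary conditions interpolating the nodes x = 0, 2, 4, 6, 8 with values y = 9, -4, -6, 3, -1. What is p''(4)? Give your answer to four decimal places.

4.9286

With M_i denoting the second derivative at x_i, h_i = 2, 2, 2, 2, and Δ_i = (y_(i+1) − y_i)/h_i = -13/2, -1, 9/2, -2:
  2·M_0 + 8·M_1 + 2·M_2 = 6(Δ_1 - Δ_0) = 33
  2·M_1 + 8·M_2 + 2·M_3 = 6(Δ_2 - Δ_1) = 33
  2·M_2 + 8·M_3 + 2·M_4 = 6(Δ_3 - Δ_2) = -39
Natural end conditions: M_0 = M_4 = 0.
Solving: M_0 = 0, M_1 = 81/28, M_2 = 69/14, M_3 = -171/28, M_4 = 0.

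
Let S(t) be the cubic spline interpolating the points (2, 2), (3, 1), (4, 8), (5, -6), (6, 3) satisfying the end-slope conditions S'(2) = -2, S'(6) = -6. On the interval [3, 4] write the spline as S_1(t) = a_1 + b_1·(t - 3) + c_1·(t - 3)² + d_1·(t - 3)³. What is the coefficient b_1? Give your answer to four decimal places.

6.6964

Write M_i for S''(x_i). With h_i = 1, 1, 1, 1 and divided differences Δ_i = -1, 7, -14, 9, the continuity of S' gives the tridiagonal system
  1·M_0 + 4·M_1 + 1·M_2 = 6(Δ_1 - Δ_0) = 48
  1·M_1 + 4·M_2 + 1·M_3 = 6(Δ_2 - Δ_1) = -126
  1·M_2 + 4·M_3 + 1·M_4 = 6(Δ_3 - Δ_2) = 138
Clamped end conditions give two more equations: 2h_0·M_0 + h_0·M_1 = 6(Δ_0 - S'(2)) = 6 and h_3·M_3 + 2h_3·M_4 = 6(S'(6) - Δ_3) = -90.
Solving the tridiagonal system: M_0 = -319/28, M_1 = 403/14, M_2 = -223/4, M_3 = 955/14, M_4 = -2215/28.
On [3, 4], with S_1(t) = a_1 + b_1·(t - 3) + c_1·(t - 3)² + d_1·(t - 3)³: c_1 = M_1/2 = 403/28, d_1 = (M_2 - M_1)/(6h_1) = -789/56, b_1 = Δ_1 - h_1(2M_1 + M_2)/6 = 375/56.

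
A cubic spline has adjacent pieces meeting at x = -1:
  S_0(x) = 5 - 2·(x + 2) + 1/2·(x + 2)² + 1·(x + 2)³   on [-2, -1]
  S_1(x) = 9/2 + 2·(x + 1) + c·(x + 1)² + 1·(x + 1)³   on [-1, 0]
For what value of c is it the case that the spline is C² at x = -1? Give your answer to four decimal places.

S_0''(x) = 1 + 6·(x + 2), so S_0''(-1) = 7. On the right, S_1''(-1) = 2c, so c = 7/2.

3.5000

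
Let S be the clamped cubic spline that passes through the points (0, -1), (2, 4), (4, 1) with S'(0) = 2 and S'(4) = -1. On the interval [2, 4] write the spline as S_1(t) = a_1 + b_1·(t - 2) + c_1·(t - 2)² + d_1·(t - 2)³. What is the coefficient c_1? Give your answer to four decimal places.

-2.2500

Let M_i = S''(x_i). Step sizes h_i = 2, 2; slopes of the chords Δ_i = (y_(i+1) - y_i)/h_i = 5/2, -3/2.
  2·M_0 + 8·M_1 + 2·M_2 = 6(Δ_1 - Δ_0) = -24
Clamped end conditions give two more equations: 2h_0·M_0 + h_0·M_1 = 6(Δ_0 - S'(0)) = 3 and h_1·M_1 + 2h_1·M_2 = 6(S'(4) - Δ_1) = 3.
Hence M_0 = 3, M_1 = -9/2, M_2 = 3.
On [2, 4], with S_1(t) = a_1 + b_1·(t - 2) + c_1·(t - 2)² + d_1·(t - 2)³: c_1 = M_1/2 = -9/4, d_1 = (M_2 - M_1)/(6h_1) = 5/8, b_1 = Δ_1 - h_1(2M_1 + M_2)/6 = 1/2.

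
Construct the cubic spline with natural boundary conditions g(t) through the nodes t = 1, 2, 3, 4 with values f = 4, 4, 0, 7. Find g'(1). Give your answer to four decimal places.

1.8000

Put m_i = g'' at the i-th knot. Here h = (1, 1, 1) and Δ = (0, -4, 7), so the interior equations h_(i-1)·m_(i-1) + 2(h_(i-1)+h_i)·m_i + h_i·m_(i+1) = 6(Δ_i − Δ_(i-1)) read
  1·m_0 + 4·m_1 + 1·m_2 = 6(Δ_1 - Δ_0) = -24
  1·m_1 + 4·m_2 + 1·m_3 = 6(Δ_2 - Δ_1) = 66
Natural end conditions: m_0 = m_3 = 0.
Solving the tridiagonal system: m_0 = 0, m_1 = -54/5, m_2 = 96/5, m_3 = 0.
On [1, 2], g'(t) = b_0 + 2c_0·(t - 1) + 3d_0·(t - 1)² with b_0 = Δ_0 - h_0(2m_0 + m_1)/6 = 9/5, c_0 = m_0/2 = 0, d_0 = (m_1 - m_0)/(6h_0) = -9/5. So g'(1) = 9/5.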